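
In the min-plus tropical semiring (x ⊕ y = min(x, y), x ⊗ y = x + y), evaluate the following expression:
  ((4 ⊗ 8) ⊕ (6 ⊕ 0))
((4 ⊗ 8) ⊕ (6 ⊕ 0)) = 0

Expand innermost to outermost. Recall ⊕ takes the minimum of its arguments and ⊗ takes their sum. Working out the expression ((4 ⊗ 8) ⊕ (6 ⊕ 0)) gives 0.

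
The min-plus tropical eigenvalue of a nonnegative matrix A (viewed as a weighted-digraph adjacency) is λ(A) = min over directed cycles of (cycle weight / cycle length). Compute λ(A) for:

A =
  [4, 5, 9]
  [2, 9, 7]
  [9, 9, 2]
λ(A) = 2

Enumerate directed cycles and compute their means (weight / length). Sample:
  cycle 0 → 0: weight = 4, length = 1, mean = 4/1 ≈ 4.000
  cycle 1 → 1: weight = 9, length = 1, mean = 9/1 ≈ 9.000
  cycle 2 → 2: weight = 2, length = 1, mean = 2/1 ≈ 2.000
  cycle 0 → 1 → 0: weight = 7, length = 2, mean = 7/2 ≈ 3.500
  cycle 0 → 2 → 0: weight = 18, length = 2, mean = 18/2 ≈ 9.000
  cycle 1 → 0 → 1: weight = 7, length = 2, mean = 7/2 ≈ 3.500
Minimum mean = 2.000, attained e.g. along the cycle 2 → 2 with weight 2 and length 1. So λ(A) = 2/1 = 2.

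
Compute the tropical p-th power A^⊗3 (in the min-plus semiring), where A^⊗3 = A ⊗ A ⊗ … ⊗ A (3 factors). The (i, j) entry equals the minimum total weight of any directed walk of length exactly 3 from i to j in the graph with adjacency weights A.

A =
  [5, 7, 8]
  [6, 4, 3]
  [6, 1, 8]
A^⊗3 =
  [15, 11, 12]
  [10, 8, 7]
  [10, 5, 8]

Each entry (A^⊗3)_ij equals the minimum over all length-3 walks i = v_0 → v_1 → … → v_3 = j of Σ_t A[v_t][v_{t+1}]. For example, for (i, j) = (0, 2) we minimise over 9 possible intermediate vertex sequences; the minimum is 12, attained along the walk 0 → 2 → 1 → 2.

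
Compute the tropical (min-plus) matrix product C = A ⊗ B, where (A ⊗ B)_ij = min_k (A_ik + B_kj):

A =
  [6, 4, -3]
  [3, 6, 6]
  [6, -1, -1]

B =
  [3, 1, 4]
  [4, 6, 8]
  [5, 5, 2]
A ⊗ B =
  [2, 2, -1]
  [6, 4, 7]
  [3, 4, 1]

Apply the min-plus product entry-by-entry:
  C[0][0] = min over k of (A[0][0] + B[0][0] = 6 + 3 = 9, A[0][1] + B[1][0] = 4 + 4 = 8, A[0][2] + B[2][0] = -3 + 5 = 2) = 2 (attained at k = 2)
  C[0][1] = min over k of (A[0][0] + B[0][1] = 6 + 1 = 7, A[0][1] + B[1][1] = 4 + 6 = 10, A[0][2] + B[2][1] = -3 + 5 = 2) = 2 (attained at k = 2)
  C[0][2] = min over k of (A[0][0] + B[0][2] = 6 + 4 = 10, A[0][1] + B[1][2] = 4 + 8 = 12, A[0][2] + B[2][2] = -3 + 2 = -1) = -1 (attained at k = 2)
  C[1][0] = min over k of (A[1][0] + B[0][0] = 3 + 3 = 6, A[1][1] + B[1][0] = 6 + 4 = 10, A[1][2] + B[2][0] = 6 + 5 = 11) = 6 (attained at k = 0)
  C[1][1] = min over k of (A[1][0] + B[0][1] = 3 + 1 = 4, A[1][1] + B[1][1] = 6 + 6 = 12, A[1][2] + B[2][1] = 6 + 5 = 11) = 4 (attained at k = 0)
  C[1][2] = min over k of (A[1][0] + B[0][2] = 3 + 4 = 7, A[1][1] + B[1][2] = 6 + 8 = 14, A[1][2] + B[2][2] = 6 + 2 = 8) = 7 (attained at k = 0)
  C[2][0] = min over k of (A[2][0] + B[0][0] = 6 + 3 = 9, A[2][1] + B[1][0] = -1 + 4 = 3, A[2][2] + B[2][0] = -1 + 5 = 4) = 3 (attained at k = 1)
  C[2][1] = min over k of (A[2][0] + B[0][1] = 6 + 1 = 7, A[2][1] + B[1][1] = -1 + 6 = 5, A[2][2] + B[2][1] = -1 + 5 = 4) = 4 (attained at k = 2)
  C[2][2] = min over k of (A[2][0] + B[0][2] = 6 + 4 = 10, A[2][1] + B[1][2] = -1 + 8 = 7, A[2][2] + B[2][2] = -1 + 2 = 1) = 1 (attained at k = 2)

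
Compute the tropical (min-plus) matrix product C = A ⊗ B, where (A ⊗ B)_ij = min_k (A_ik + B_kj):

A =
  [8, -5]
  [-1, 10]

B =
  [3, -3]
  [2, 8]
A ⊗ B =
  [-3, 3]
  [2, -4]

Apply the min-plus product entry-by-entry:
  C[0][0] = min over k of (A[0][0] + B[0][0] = 8 + 3 = 11, A[0][1] + B[1][0] = -5 + 2 = -3) = -3 (attained at k = 1)
  C[0][1] = min over k of (A[0][0] + B[0][1] = 8 + -3 = 5, A[0][1] + B[1][1] = -5 + 8 = 3) = 3 (attained at k = 1)
  C[1][0] = min over k of (A[1][0] + B[0][0] = -1 + 3 = 2, A[1][1] + B[1][0] = 10 + 2 = 12) = 2 (attained at k = 0)
  C[1][1] = min over k of (A[1][0] + B[0][1] = -1 + -3 = -4, A[1][1] + B[1][1] = 10 + 8 = 18) = -4 (attained at k = 0)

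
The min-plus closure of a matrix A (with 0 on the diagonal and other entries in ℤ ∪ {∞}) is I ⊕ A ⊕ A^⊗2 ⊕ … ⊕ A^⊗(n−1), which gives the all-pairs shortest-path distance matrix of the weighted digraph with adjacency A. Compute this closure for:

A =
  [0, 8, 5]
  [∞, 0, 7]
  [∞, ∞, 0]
Closure =
  [0, 8, 5]
  [∞, 0, 7]
  [∞, ∞, 0]

This is the Floyd-Warshall all-pairs shortest-path computation. For each intermediate vertex k = 0, 1, …, 2, update dist[i][j] ← min(dist[i][j], dist[i][k] + dist[k][j]). The final matrix gives, for each (i, j), the minimum total weight of any directed path from i to j (possibly empty when i = j).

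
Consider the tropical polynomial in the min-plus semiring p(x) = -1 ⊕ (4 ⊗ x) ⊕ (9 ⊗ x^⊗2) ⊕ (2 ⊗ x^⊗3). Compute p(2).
p(2) = -1

A tropical monomial a ⊗ x^⊗i evaluates to a + i · x. Evaluating each term at x = 2:
  Term 0 contributes -1 + 0 · 2 = -1
  Term 1 contributes 4 + 1 · 2 = 6
  Term 2 contributes 9 + 2 · 2 = 13
  Term 3 contributes 2 + 3 · 2 = 8
p(2) = ⊕ of these = min[-1, 6, 13, 8] = -1.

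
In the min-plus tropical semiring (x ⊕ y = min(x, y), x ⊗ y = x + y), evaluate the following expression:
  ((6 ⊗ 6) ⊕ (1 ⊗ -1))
((6 ⊗ 6) ⊕ (1 ⊗ -1)) = 0

Expand innermost to outermost. Recall ⊕ takes the minimum of its arguments and ⊗ takes their sum. Working out the expression ((6 ⊗ 6) ⊕ (1 ⊗ -1)) gives 0.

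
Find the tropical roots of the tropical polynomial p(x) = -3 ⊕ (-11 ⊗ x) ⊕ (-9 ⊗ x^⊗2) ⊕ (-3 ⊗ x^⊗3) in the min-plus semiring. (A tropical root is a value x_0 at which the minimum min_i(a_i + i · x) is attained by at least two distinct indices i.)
Roots: {-6, -2, 8}

Each tropical root is a break point of the lower envelope of the lines y = a_i + i · x (there are 4 lines, with slopes 0, 1, ..., 3). Only the lines that attain the minimum somewhere contribute to roots; other lines are dominated. Here the surviving (envelope) indices are i = 3, i = 2, i = 1, i = 0.
Intersections between consecutive envelope lines give the roots: for adjacent envelope indices i < j the intersection is x = (a_i − a_j) / (j − i). Reading off the sorted break points: {-6, -2, 8}.
Verification: at each break x_0, at least two indices attain the minimum of min_i(a_i + i · x_0).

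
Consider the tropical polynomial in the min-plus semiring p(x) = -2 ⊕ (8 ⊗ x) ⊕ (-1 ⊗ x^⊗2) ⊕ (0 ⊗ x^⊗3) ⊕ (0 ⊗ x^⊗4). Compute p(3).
p(3) = -2

A tropical monomial a ⊗ x^⊗i evaluates to a + i · x. Evaluating each term at x = 3:
  Term 0 contributes -2 + 0 · 3 = -2
  Term 1 contributes 8 + 1 · 3 = 11
  Term 2 contributes -1 + 2 · 3 = 5
  Term 3 contributes 0 + 3 · 3 = 9
  Term 4 contributes 0 + 4 · 3 = 12
p(3) = ⊕ of these = min[-2, 11, 5, 9, 12] = -2.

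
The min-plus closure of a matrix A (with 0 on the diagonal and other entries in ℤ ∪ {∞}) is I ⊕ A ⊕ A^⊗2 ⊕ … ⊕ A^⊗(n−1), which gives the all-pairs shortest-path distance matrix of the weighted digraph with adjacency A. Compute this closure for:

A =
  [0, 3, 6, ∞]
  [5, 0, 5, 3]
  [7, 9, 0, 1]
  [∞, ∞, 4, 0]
Closure =
  [0, 3, 6, 6]
  [5, 0, 5, 3]
  [7, 9, 0, 1]
  [11, 13, 4, 0]

This is the Floyd-Warshall all-pairs shortest-path computation. For each intermediate vertex k = 0, 1, …, 3, update dist[i][j] ← min(dist[i][j], dist[i][k] + dist[k][j]). The final matrix gives, for each (i, j), the minimum total weight of any directed path from i to j (possibly empty when i = j).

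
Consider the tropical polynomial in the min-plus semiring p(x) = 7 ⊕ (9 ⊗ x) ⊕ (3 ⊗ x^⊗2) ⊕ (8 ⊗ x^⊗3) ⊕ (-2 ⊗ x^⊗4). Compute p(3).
p(3) = 7

A tropical monomial a ⊗ x^⊗i evaluates to a + i · x. Evaluating each term at x = 3:
  Term 0 contributes 7 + 0 · 3 = 7
  Term 1 contributes 9 + 1 · 3 = 12
  Term 2 contributes 3 + 2 · 3 = 9
  Term 3 contributes 8 + 3 · 3 = 17
  Term 4 contributes -2 + 4 · 3 = 10
p(3) = ⊕ of these = min[7, 12, 9, 17, 10] = 7.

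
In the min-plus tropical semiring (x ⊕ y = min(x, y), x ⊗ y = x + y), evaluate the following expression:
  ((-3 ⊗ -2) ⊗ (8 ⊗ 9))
((-3 ⊗ -2) ⊗ (8 ⊗ 9)) = 12

Expand innermost to outermost. Recall ⊕ takes the minimum of its arguments and ⊗ takes their sum. Working out the expression ((-3 ⊗ -2) ⊗ (8 ⊗ 9)) gives 12.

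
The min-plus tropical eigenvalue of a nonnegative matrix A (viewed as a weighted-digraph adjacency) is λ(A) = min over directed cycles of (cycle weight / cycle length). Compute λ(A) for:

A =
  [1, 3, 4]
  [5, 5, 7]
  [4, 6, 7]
λ(A) = 1

Enumerate directed cycles and compute their means (weight / length). Sample:
  cycle 0 → 0: weight = 1, length = 1, mean = 1/1 ≈ 1.000
  cycle 1 → 1: weight = 5, length = 1, mean = 5/1 ≈ 5.000
  cycle 2 → 2: weight = 7, length = 1, mean = 7/1 ≈ 7.000
  cycle 0 → 1 → 0: weight = 8, length = 2, mean = 8/2 ≈ 4.000
  cycle 0 → 2 → 0: weight = 8, length = 2, mean = 8/2 ≈ 4.000
  cycle 1 → 0 → 1: weight = 8, length = 2, mean = 8/2 ≈ 4.000
Minimum mean = 1.000, attained e.g. along the cycle 0 → 0 with weight 1 and length 1. So λ(A) = 1/1 = 1.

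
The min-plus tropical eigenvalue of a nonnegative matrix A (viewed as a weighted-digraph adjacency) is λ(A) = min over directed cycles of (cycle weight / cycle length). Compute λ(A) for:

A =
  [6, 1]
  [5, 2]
λ(A) = 2

Enumerate directed cycles and compute their means (weight / length). Sample:
  cycle 0 → 0: weight = 6, length = 1, mean = 6/1 ≈ 6.000
  cycle 1 → 1: weight = 2, length = 1, mean = 2/1 ≈ 2.000
  cycle 0 → 1 → 0: weight = 6, length = 2, mean = 6/2 ≈ 3.000
  cycle 1 → 0 → 1: weight = 6, length = 2, mean = 6/2 ≈ 3.000
Minimum mean = 2.000, attained e.g. along the cycle 1 → 1 with weight 2 and length 1. So λ(A) = 2/1 = 2.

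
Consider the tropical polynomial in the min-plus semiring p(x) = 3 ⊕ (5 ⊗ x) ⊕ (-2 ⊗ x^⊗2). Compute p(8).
p(8) = 3

A tropical monomial a ⊗ x^⊗i evaluates to a + i · x. Evaluating each term at x = 8:
  Term 0 contributes 3 + 0 · 8 = 3
  Term 1 contributes 5 + 1 · 8 = 13
  Term 2 contributes -2 + 2 · 8 = 14
p(8) = ⊕ of these = min[3, 13, 14] = 3.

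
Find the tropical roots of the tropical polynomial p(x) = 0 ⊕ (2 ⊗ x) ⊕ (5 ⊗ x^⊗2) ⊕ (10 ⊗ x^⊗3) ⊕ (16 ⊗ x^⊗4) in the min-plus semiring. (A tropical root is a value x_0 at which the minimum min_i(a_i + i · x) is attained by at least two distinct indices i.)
Roots: {-6, -5, -3, -2}

Each tropical root is a break point of the lower envelope of the lines y = a_i + i · x (there are 5 lines, with slopes 0, 1, ..., 4). Only the lines that attain the minimum somewhere contribute to roots; other lines are dominated. Here the surviving (envelope) indices are i = 4, i = 3, i = 2, i = 1, i = 0.
Intersections between consecutive envelope lines give the roots: for adjacent envelope indices i < j the intersection is x = (a_i − a_j) / (j − i). Reading off the sorted break points: {-6, -5, -3, -2}.
Verification: at each break x_0, at least two indices attain the minimum of min_i(a_i + i · x_0).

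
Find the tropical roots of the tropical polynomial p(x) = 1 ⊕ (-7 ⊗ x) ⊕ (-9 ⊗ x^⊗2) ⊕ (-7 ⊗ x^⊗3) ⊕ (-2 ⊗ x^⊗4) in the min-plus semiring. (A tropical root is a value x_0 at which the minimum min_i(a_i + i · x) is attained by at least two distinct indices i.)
Roots: {-5, -2, 2, 8}

Each tropical root is a break point of the lower envelope of the lines y = a_i + i · x (there are 5 lines, with slopes 0, 1, ..., 4). Only the lines that attain the minimum somewhere contribute to roots; other lines are dominated. Here the surviving (envelope) indices are i = 4, i = 3, i = 2, i = 1, i = 0.
Intersections between consecutive envelope lines give the roots: for adjacent envelope indices i < j the intersection is x = (a_i − a_j) / (j − i). Reading off the sorted break points: {-5, -2, 2, 8}.
Verification: at each break x_0, at least two indices attain the minimum of min_i(a_i + i · x_0).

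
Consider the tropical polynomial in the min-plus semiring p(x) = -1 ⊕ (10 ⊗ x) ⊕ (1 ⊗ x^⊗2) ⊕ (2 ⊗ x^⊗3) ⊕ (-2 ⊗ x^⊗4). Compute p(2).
p(2) = -1

A tropical monomial a ⊗ x^⊗i evaluates to a + i · x. Evaluating each term at x = 2:
  Term 0 contributes -1 + 0 · 2 = -1
  Term 1 contributes 10 + 1 · 2 = 12
  Term 2 contributes 1 + 2 · 2 = 5
  Term 3 contributes 2 + 3 · 2 = 8
  Term 4 contributes -2 + 4 · 2 = 6
p(2) = ⊕ of these = min[-1, 12, 5, 8, 6] = -1.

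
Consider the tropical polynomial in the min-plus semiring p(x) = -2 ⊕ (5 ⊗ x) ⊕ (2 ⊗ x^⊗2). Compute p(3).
p(3) = -2

A tropical monomial a ⊗ x^⊗i evaluates to a + i · x. Evaluating each term at x = 3:
  Term 0 contributes -2 + 0 · 3 = -2
  Term 1 contributes 5 + 1 · 3 = 8
  Term 2 contributes 2 + 2 · 3 = 8
p(3) = ⊕ of these = min[-2, 8, 8] = -2.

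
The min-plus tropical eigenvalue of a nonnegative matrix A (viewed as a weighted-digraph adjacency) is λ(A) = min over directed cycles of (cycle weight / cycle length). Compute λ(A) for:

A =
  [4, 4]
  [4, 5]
λ(A) = 4

Enumerate directed cycles and compute their means (weight / length). Sample:
  cycle 0 → 0: weight = 4, length = 1, mean = 4/1 ≈ 4.000
  cycle 1 → 1: weight = 5, length = 1, mean = 5/1 ≈ 5.000
  cycle 0 → 1 → 0: weight = 8, length = 2, mean = 8/2 ≈ 4.000
  cycle 1 → 0 → 1: weight = 8, length = 2, mean = 8/2 ≈ 4.000
Minimum mean = 4.000, attained e.g. along the cycle 0 → 0 with weight 4 and length 1. So λ(A) = 4/1 = 4.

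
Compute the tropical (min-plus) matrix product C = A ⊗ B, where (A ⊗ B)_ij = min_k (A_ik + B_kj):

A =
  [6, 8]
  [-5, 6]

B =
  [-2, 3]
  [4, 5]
A ⊗ B =
  [4, 9]
  [-7, -2]

Apply the min-plus product entry-by-entry:
  C[0][0] = min over k of (A[0][0] + B[0][0] = 6 + -2 = 4, A[0][1] + B[1][0] = 8 + 4 = 12) = 4 (attained at k = 0)
  C[0][1] = min over k of (A[0][0] + B[0][1] = 6 + 3 = 9, A[0][1] + B[1][1] = 8 + 5 = 13) = 9 (attained at k = 0)
  C[1][0] = min over k of (A[1][0] + B[0][0] = -5 + -2 = -7, A[1][1] + B[1][0] = 6 + 4 = 10) = -7 (attained at k = 0)
  C[1][1] = min over k of (A[1][0] + B[0][1] = -5 + 3 = -2, A[1][1] + B[1][1] = 6 + 5 = 11) = -2 (attained at k = 0)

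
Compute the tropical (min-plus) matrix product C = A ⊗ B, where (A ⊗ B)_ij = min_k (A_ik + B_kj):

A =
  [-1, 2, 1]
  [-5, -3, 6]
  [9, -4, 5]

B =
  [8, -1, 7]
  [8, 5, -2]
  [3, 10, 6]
A ⊗ B =
  [4, -2, 0]
  [3, -6, -5]
  [4, 1, -6]

Apply the min-plus product entry-by-entry:
  C[0][0] = min over k of (A[0][0] + B[0][0] = -1 + 8 = 7, A[0][1] + B[1][0] = 2 + 8 = 10, A[0][2] + B[2][0] = 1 + 3 = 4) = 4 (attained at k = 2)
  C[0][1] = min over k of (A[0][0] + B[0][1] = -1 + -1 = -2, A[0][1] + B[1][1] = 2 + 5 = 7, A[0][2] + B[2][1] = 1 + 10 = 11) = -2 (attained at k = 0)
  C[0][2] = min over k of (A[0][0] + B[0][2] = -1 + 7 = 6, A[0][1] + B[1][2] = 2 + -2 = 0, A[0][2] + B[2][2] = 1 + 6 = 7) = 0 (attained at k = 1)
  C[1][0] = min over k of (A[1][0] + B[0][0] = -5 + 8 = 3, A[1][1] + B[1][0] = -3 + 8 = 5, A[1][2] + B[2][0] = 6 + 3 = 9) = 3 (attained at k = 0)
  C[1][1] = min over k of (A[1][0] + B[0][1] = -5 + -1 = -6, A[1][1] + B[1][1] = -3 + 5 = 2, A[1][2] + B[2][1] = 6 + 10 = 16) = -6 (attained at k = 0)
  C[1][2] = min over k of (A[1][0] + B[0][2] = -5 + 7 = 2, A[1][1] + B[1][2] = -3 + -2 = -5, A[1][2] + B[2][2] = 6 + 6 = 12) = -5 (attained at k = 1)
  C[2][0] = min over k of (A[2][0] + B[0][0] = 9 + 8 = 17, A[2][1] + B[1][0] = -4 + 8 = 4, A[2][2] + B[2][0] = 5 + 3 = 8) = 4 (attained at k = 1)
  C[2][1] = min over k of (A[2][0] + B[0][1] = 9 + -1 = 8, A[2][1] + B[1][1] = -4 + 5 = 1, A[2][2] + B[2][1] = 5 + 10 = 15) = 1 (attained at k = 1)
  C[2][2] = min over k of (A[2][0] + B[0][2] = 9 + 7 = 16, A[2][1] + B[1][2] = -4 + -2 = -6, A[2][2] + B[2][2] = 5 + 6 = 11) = -6 (attained at k = 1)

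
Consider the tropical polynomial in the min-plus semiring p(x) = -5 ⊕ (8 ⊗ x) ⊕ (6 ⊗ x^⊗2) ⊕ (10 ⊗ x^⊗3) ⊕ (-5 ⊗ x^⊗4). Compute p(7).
p(7) = -5

A tropical monomial a ⊗ x^⊗i evaluates to a + i · x. Evaluating each term at x = 7:
  Term 0 contributes -5 + 0 · 7 = -5
  Term 1 contributes 8 + 1 · 7 = 15
  Term 2 contributes 6 + 2 · 7 = 20
  Term 3 contributes 10 + 3 · 7 = 31
  Term 4 contributes -5 + 4 · 7 = 23
p(7) = ⊕ of these = min[-5, 15, 20, 31, 23] = -5.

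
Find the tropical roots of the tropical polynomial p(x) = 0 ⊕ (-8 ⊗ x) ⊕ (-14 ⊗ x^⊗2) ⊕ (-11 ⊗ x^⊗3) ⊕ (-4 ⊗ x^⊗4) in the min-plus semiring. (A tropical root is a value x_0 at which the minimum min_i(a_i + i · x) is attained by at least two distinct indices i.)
Roots: {-7, -3, 6, 8}

Each tropical root is a break point of the lower envelope of the lines y = a_i + i · x (there are 5 lines, with slopes 0, 1, ..., 4). Only the lines that attain the minimum somewhere contribute to roots; other lines are dominated. Here the surviving (envelope) indices are i = 4, i = 3, i = 2, i = 1, i = 0.
Intersections between consecutive envelope lines give the roots: for adjacent envelope indices i < j the intersection is x = (a_i − a_j) / (j − i). Reading off the sorted break points: {-7, -3, 6, 8}.
Verification: at each break x_0, at least two indices attain the minimum of min_i(a_i + i · x_0).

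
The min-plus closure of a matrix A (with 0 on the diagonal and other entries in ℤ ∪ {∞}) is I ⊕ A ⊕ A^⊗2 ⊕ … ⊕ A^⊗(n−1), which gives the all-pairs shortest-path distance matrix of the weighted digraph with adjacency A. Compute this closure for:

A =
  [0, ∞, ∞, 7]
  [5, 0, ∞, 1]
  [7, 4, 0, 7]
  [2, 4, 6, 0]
Closure =
  [0, 11, 13, 7]
  [3, 0, 7, 1]
  [7, 4, 0, 5]
  [2, 4, 6, 0]

This is the Floyd-Warshall all-pairs shortest-path computation. For each intermediate vertex k = 0, 1, …, 3, update dist[i][j] ← min(dist[i][j], dist[i][k] + dist[k][j]). The final matrix gives, for each (i, j), the minimum total weight of any directed path from i to j (possibly empty when i = j).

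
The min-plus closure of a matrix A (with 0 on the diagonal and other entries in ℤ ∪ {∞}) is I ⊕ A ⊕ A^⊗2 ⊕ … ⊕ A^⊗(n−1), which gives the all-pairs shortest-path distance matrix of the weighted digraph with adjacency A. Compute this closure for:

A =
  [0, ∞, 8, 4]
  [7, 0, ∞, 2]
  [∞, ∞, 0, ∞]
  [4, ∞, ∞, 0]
Closure =
  [0, ∞, 8, 4]
  [6, 0, 14, 2]
  [∞, ∞, 0, ∞]
  [4, ∞, 12, 0]

This is the Floyd-Warshall all-pairs shortest-path computation. For each intermediate vertex k = 0, 1, …, 3, update dist[i][j] ← min(dist[i][j], dist[i][k] + dist[k][j]). The final matrix gives, for each (i, j), the minimum total weight of any directed path from i to j (possibly empty when i = j).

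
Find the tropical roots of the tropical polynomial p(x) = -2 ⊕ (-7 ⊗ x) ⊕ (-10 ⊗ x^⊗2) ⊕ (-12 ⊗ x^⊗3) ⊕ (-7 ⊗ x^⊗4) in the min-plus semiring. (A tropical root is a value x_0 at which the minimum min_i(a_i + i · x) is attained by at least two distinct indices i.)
Roots: {-5, 2, 3, 5}

Each tropical root is a break point of the lower envelope of the lines y = a_i + i · x (there are 5 lines, with slopes 0, 1, ..., 4). Only the lines that attain the minimum somewhere contribute to roots; other lines are dominated. Here the surviving (envelope) indices are i = 4, i = 3, i = 2, i = 1, i = 0.
Intersections between consecutive envelope lines give the roots: for adjacent envelope indices i < j the intersection is x = (a_i − a_j) / (j − i). Reading off the sorted break points: {-5, 2, 3, 5}.
Verification: at each break x_0, at least two indices attain the minimum of min_i(a_i + i · x_0).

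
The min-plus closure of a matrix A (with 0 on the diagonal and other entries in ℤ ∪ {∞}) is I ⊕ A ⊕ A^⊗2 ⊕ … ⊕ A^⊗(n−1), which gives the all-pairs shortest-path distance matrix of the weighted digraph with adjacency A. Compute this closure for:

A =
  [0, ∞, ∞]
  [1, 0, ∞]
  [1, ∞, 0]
Closure =
  [0, ∞, ∞]
  [1, 0, ∞]
  [1, ∞, 0]

This is the Floyd-Warshall all-pairs shortest-path computation. For each intermediate vertex k = 0, 1, …, 2, update dist[i][j] ← min(dist[i][j], dist[i][k] + dist[k][j]). The final matrix gives, for each (i, j), the minimum total weight of any directed path from i to j (possibly empty when i = j).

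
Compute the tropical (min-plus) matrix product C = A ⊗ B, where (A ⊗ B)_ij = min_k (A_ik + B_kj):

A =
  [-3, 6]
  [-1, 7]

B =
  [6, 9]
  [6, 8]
A ⊗ B =
  [3, 6]
  [5, 8]

Apply the min-plus product entry-by-entry:
  C[0][0] = min over k of (A[0][0] + B[0][0] = -3 + 6 = 3, A[0][1] + B[1][0] = 6 + 6 = 12) = 3 (attained at k = 0)
  C[0][1] = min over k of (A[0][0] + B[0][1] = -3 + 9 = 6, A[0][1] + B[1][1] = 6 + 8 = 14) = 6 (attained at k = 0)
  C[1][0] = min over k of (A[1][0] + B[0][0] = -1 + 6 = 5, A[1][1] + B[1][0] = 7 + 6 = 13) = 5 (attained at k = 0)
  C[1][1] = min over k of (A[1][0] + B[0][1] = -1 + 9 = 8, A[1][1] + B[1][1] = 7 + 8 = 15) = 8 (attained at k = 0)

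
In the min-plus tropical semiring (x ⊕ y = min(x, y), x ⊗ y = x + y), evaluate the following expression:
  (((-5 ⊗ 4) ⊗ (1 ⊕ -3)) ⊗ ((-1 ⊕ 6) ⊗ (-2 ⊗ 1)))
(((-5 ⊗ 4) ⊗ (1 ⊕ -3)) ⊗ ((-1 ⊕ 6) ⊗ (-2 ⊗ 1))) = -6

Expand innermost to outermost. Recall ⊕ takes the minimum of its arguments and ⊗ takes their sum. Working out the expression (((-5 ⊗ 4) ⊗ (1 ⊕ -3)) ⊗ ((-1 ⊕ 6) ⊗ (-2 ⊗ 1))) gives -6.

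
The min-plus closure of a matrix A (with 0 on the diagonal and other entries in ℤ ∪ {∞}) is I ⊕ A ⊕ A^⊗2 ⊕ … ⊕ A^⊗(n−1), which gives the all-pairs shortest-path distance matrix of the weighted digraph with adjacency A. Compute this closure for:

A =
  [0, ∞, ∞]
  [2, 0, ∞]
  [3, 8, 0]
Closure =
  [0, ∞, ∞]
  [2, 0, ∞]
  [3, 8, 0]

This is the Floyd-Warshall all-pairs shortest-path computation. For each intermediate vertex k = 0, 1, …, 2, update dist[i][j] ← min(dist[i][j], dist[i][k] + dist[k][j]). The final matrix gives, for each (i, j), the minimum total weight of any directed path from i to j (possibly empty when i = j).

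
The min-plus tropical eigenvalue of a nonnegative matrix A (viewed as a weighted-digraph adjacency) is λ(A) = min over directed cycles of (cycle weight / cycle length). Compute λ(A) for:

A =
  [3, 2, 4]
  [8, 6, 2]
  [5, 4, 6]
λ(A) = 3

Enumerate directed cycles and compute their means (weight / length). Sample:
  cycle 0 → 0: weight = 3, length = 1, mean = 3/1 ≈ 3.000
  cycle 1 → 1: weight = 6, length = 1, mean = 6/1 ≈ 6.000
  cycle 2 → 2: weight = 6, length = 1, mean = 6/1 ≈ 6.000
  cycle 0 → 1 → 0: weight = 10, length = 2, mean = 10/2 ≈ 5.000
  cycle 0 → 2 → 0: weight = 9, length = 2, mean = 9/2 ≈ 4.500
  cycle 1 → 0 → 1: weight = 10, length = 2, mean = 10/2 ≈ 5.000
Minimum mean = 3.000, attained e.g. along the cycle 0 → 0 with weight 3 and length 1. So λ(A) = 3/1 = 3.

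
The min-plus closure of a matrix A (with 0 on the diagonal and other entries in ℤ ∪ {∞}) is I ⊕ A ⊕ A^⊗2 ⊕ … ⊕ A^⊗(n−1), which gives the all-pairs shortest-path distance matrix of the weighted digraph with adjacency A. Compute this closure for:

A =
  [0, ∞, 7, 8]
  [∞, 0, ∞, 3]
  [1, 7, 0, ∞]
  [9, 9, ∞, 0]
Closure =
  [0, 14, 7, 8]
  [12, 0, 19, 3]
  [1, 7, 0, 9]
  [9, 9, 16, 0]

This is the Floyd-Warshall all-pairs shortest-path computation. For each intermediate vertex k = 0, 1, …, 3, update dist[i][j] ← min(dist[i][j], dist[i][k] + dist[k][j]). The final matrix gives, for each (i, j), the minimum total weight of any directed path from i to j (possibly empty when i = j).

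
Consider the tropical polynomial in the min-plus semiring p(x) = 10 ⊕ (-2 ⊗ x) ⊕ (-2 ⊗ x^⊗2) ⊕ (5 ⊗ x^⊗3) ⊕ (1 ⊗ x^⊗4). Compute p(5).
p(5) = 3

A tropical monomial a ⊗ x^⊗i evaluates to a + i · x. Evaluating each term at x = 5:
  Term 0 contributes 10 + 0 · 5 = 10
  Term 1 contributes -2 + 1 · 5 = 3
  Term 2 contributes -2 + 2 · 5 = 8
  Term 3 contributes 5 + 3 · 5 = 20
  Term 4 contributes 1 + 4 · 5 = 21
p(5) = ⊕ of these = min[10, 3, 8, 20, 21] = 3.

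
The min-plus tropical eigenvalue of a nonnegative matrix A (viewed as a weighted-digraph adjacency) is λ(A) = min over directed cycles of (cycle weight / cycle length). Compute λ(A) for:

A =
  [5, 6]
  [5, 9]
λ(A) = 5

Enumerate directed cycles and compute their means (weight / length). Sample:
  cycle 0 → 0: weight = 5, length = 1, mean = 5/1 ≈ 5.000
  cycle 1 → 1: weight = 9, length = 1, mean = 9/1 ≈ 9.000
  cycle 0 → 1 → 0: weight = 11, length = 2, mean = 11/2 ≈ 5.500
  cycle 1 → 0 → 1: weight = 11, length = 2, mean = 11/2 ≈ 5.500
Minimum mean = 5.000, attained e.g. along the cycle 0 → 0 with weight 5 and length 1. So λ(A) = 5/1 = 5.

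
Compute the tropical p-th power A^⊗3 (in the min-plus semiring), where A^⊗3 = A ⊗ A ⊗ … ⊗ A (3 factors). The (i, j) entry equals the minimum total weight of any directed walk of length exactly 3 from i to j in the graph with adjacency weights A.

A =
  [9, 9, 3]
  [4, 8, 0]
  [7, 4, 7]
A^⊗3 =
  [11, 13, 7]
  [8, 11, 4]
  [11, 8, 11]

Each entry (A^⊗3)_ij equals the minimum over all length-3 walks i = v_0 → v_1 → … → v_3 = j of Σ_t A[v_t][v_{t+1}]. For example, for (i, j) = (0, 2) we minimise over 9 possible intermediate vertex sequences; the minimum is 7, attained along the walk 0 → 2 → 1 → 2.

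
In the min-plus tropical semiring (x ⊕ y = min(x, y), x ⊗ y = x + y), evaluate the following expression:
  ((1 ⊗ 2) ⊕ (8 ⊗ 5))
((1 ⊗ 2) ⊕ (8 ⊗ 5)) = 3

Expand innermost to outermost. Recall ⊕ takes the minimum of its arguments and ⊗ takes their sum. Working out the expression ((1 ⊗ 2) ⊕ (8 ⊗ 5)) gives 3.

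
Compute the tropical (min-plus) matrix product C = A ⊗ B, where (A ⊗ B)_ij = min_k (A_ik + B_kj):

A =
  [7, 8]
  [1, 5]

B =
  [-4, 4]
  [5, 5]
A ⊗ B =
  [3, 11]
  [-3, 5]

Apply the min-plus product entry-by-entry:
  C[0][0] = min over k of (A[0][0] + B[0][0] = 7 + -4 = 3, A[0][1] + B[1][0] = 8 + 5 = 13) = 3 (attained at k = 0)
  C[0][1] = min over k of (A[0][0] + B[0][1] = 7 + 4 = 11, A[0][1] + B[1][1] = 8 + 5 = 13) = 11 (attained at k = 0)
  C[1][0] = min over k of (A[1][0] + B[0][0] = 1 + -4 = -3, A[1][1] + B[1][0] = 5 + 5 = 10) = -3 (attained at k = 0)
  C[1][1] = min over k of (A[1][0] + B[0][1] = 1 + 4 = 5, A[1][1] + B[1][1] = 5 + 5 = 10) = 5 (attained at k = 0)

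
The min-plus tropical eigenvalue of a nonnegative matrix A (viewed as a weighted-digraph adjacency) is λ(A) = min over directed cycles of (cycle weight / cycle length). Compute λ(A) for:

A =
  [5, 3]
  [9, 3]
λ(A) = 3

Enumerate directed cycles and compute their means (weight / length). Sample:
  cycle 0 → 0: weight = 5, length = 1, mean = 5/1 ≈ 5.000
  cycle 1 → 1: weight = 3, length = 1, mean = 3/1 ≈ 3.000
  cycle 0 → 1 → 0: weight = 12, length = 2, mean = 12/2 ≈ 6.000
  cycle 1 → 0 → 1: weight = 12, length = 2, mean = 12/2 ≈ 6.000
Minimum mean = 3.000, attained e.g. along the cycle 1 → 1 with weight 3 and length 1. So λ(A) = 3/1 = 3.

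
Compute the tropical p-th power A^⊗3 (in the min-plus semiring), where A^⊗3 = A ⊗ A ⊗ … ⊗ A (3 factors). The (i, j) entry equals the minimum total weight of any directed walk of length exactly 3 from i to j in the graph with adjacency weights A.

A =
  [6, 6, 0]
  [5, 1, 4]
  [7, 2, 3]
A^⊗3 =
  [7, 3, 6]
  [7, 3, 6]
  [8, 4, 7]

Each entry (A^⊗3)_ij equals the minimum over all length-3 walks i = v_0 → v_1 → … → v_3 = j of Σ_t A[v_t][v_{t+1}]. For example, for (i, j) = (0, 2) we minimise over 9 possible intermediate vertex sequences; the minimum is 6, attained along the walk 0 → 2 → 1 → 2.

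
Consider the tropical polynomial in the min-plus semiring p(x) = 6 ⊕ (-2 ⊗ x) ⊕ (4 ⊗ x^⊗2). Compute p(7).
p(7) = 5

A tropical monomial a ⊗ x^⊗i evaluates to a + i · x. Evaluating each term at x = 7:
  Term 0 contributes 6 + 0 · 7 = 6
  Term 1 contributes -2 + 1 · 7 = 5
  Term 2 contributes 4 + 2 · 7 = 18
p(7) = ⊕ of these = min[6, 5, 18] = 5.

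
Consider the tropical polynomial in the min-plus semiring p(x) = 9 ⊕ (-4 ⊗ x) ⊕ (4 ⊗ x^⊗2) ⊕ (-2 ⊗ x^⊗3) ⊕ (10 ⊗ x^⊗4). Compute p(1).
p(1) = -3

A tropical monomial a ⊗ x^⊗i evaluates to a + i · x. Evaluating each term at x = 1:
  Term 0 contributes 9 + 0 · 1 = 9
  Term 1 contributes -4 + 1 · 1 = -3
  Term 2 contributes 4 + 2 · 1 = 6
  Term 3 contributes -2 + 3 · 1 = 1
  Term 4 contributes 10 + 4 · 1 = 14
p(1) = ⊕ of these = min[9, -3, 6, 1, 14] = -3.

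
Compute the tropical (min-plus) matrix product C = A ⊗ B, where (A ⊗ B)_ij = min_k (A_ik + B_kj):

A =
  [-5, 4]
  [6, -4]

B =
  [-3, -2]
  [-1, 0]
A ⊗ B =
  [-8, -7]
  [-5, -4]

Apply the min-plus product entry-by-entry:
  C[0][0] = min over k of (A[0][0] + B[0][0] = -5 + -3 = -8, A[0][1] + B[1][0] = 4 + -1 = 3) = -8 (attained at k = 0)
  C[0][1] = min over k of (A[0][0] + B[0][1] = -5 + -2 = -7, A[0][1] + B[1][1] = 4 + 0 = 4) = -7 (attained at k = 0)
  C[1][0] = min over k of (A[1][0] + B[0][0] = 6 + -3 = 3, A[1][1] + B[1][0] = -4 + -1 = -5) = -5 (attained at k = 1)
  C[1][1] = min over k of (A[1][0] + B[0][1] = 6 + -2 = 4, A[1][1] + B[1][1] = -4 + 0 = -4) = -4 (attained at k = 1)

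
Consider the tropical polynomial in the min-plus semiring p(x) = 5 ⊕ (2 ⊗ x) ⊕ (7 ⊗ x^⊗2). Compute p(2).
p(2) = 4

A tropical monomial a ⊗ x^⊗i evaluates to a + i · x. Evaluating each term at x = 2:
  Term 0 contributes 5 + 0 · 2 = 5
  Term 1 contributes 2 + 1 · 2 = 4
  Term 2 contributes 7 + 2 · 2 = 11
p(2) = ⊕ of these = min[5, 4, 11] = 4.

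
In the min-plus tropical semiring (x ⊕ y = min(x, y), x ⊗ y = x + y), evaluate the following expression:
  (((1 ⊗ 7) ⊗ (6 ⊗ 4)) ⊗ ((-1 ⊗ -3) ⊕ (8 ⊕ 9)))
(((1 ⊗ 7) ⊗ (6 ⊗ 4)) ⊗ ((-1 ⊗ -3) ⊕ (8 ⊕ 9))) = 14

Expand innermost to outermost. Recall ⊕ takes the minimum of its arguments and ⊗ takes their sum. Working out the expression (((1 ⊗ 7) ⊗ (6 ⊗ 4)) ⊗ ((-1 ⊗ -3) ⊕ (8 ⊕ 9))) gives 14.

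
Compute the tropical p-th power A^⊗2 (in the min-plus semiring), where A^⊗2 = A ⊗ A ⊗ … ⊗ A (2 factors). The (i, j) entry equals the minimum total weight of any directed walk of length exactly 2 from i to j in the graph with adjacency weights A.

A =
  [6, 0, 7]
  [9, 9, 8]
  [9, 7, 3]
A^⊗2 =
  [9, 6, 8]
  [15, 9, 11]
  [12, 9, 6]

Each entry (A^⊗2)_ij equals the minimum over all length-2 walks i = v_0 → v_1 → … → v_2 = j of Σ_t A[v_t][v_{t+1}]. For example, for (i, j) = (0, 2) we minimise over 3 possible intermediate vertex sequences; the minimum is 8, attained along the walk 0 → 1 → 2.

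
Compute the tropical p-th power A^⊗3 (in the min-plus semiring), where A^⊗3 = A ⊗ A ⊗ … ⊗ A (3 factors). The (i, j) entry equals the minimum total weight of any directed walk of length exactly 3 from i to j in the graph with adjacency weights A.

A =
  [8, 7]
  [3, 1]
A^⊗3 =
  [11, 9]
  [5, 3]

Each entry (A^⊗3)_ij equals the minimum over all length-3 walks i = v_0 → v_1 → … → v_3 = j of Σ_t A[v_t][v_{t+1}]. For example, for (i, j) = (0, 1) we minimise over 4 possible intermediate vertex sequences; the minimum is 9, attained along the walk 0 → 1 → 1 → 1.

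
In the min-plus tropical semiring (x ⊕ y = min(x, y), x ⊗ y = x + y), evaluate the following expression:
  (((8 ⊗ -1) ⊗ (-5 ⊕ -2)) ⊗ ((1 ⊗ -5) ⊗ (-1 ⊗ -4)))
(((8 ⊗ -1) ⊗ (-5 ⊕ -2)) ⊗ ((1 ⊗ -5) ⊗ (-1 ⊗ -4))) = -7

Expand innermost to outermost. Recall ⊕ takes the minimum of its arguments and ⊗ takes their sum. Working out the expression (((8 ⊗ -1) ⊗ (-5 ⊕ -2)) ⊗ ((1 ⊗ -5) ⊗ (-1 ⊗ -4))) gives -7.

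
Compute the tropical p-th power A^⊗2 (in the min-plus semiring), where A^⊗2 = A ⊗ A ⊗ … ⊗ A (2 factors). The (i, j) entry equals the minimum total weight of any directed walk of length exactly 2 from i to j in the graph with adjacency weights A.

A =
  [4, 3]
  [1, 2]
A^⊗2 =
  [4, 5]
  [3, 4]

Each entry (A^⊗2)_ij equals the minimum over all length-2 walks i = v_0 → v_1 → … → v_2 = j of Σ_t A[v_t][v_{t+1}]. For example, for (i, j) = (0, 1) we minimise over 2 possible intermediate vertex sequences; the minimum is 5, attained along the walk 0 → 1 → 1.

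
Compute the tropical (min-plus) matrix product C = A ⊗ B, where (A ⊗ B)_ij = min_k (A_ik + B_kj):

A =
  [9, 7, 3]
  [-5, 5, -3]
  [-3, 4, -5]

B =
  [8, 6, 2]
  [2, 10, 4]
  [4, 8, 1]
A ⊗ B =
  [7, 11, 4]
  [1, 1, -3]
  [-1, 3, -4]

Apply the min-plus product entry-by-entry:
  C[0][0] = min over k of (A[0][0] + B[0][0] = 9 + 8 = 17, A[0][1] + B[1][0] = 7 + 2 = 9, A[0][2] + B[2][0] = 3 + 4 = 7) = 7 (attained at k = 2)
  C[0][1] = min over k of (A[0][0] + B[0][1] = 9 + 6 = 15, A[0][1] + B[1][1] = 7 + 10 = 17, A[0][2] + B[2][1] = 3 + 8 = 11) = 11 (attained at k = 2)
  C[0][2] = min over k of (A[0][0] + B[0][2] = 9 + 2 = 11, A[0][1] + B[1][2] = 7 + 4 = 11, A[0][2] + B[2][2] = 3 + 1 = 4) = 4 (attained at k = 2)
  C[1][0] = min over k of (A[1][0] + B[0][0] = -5 + 8 = 3, A[1][1] + B[1][0] = 5 + 2 = 7, A[1][2] + B[2][0] = -3 + 4 = 1) = 1 (attained at k = 2)
  C[1][1] = min over k of (A[1][0] + B[0][1] = -5 + 6 = 1, A[1][1] + B[1][1] = 5 + 10 = 15, A[1][2] + B[2][1] = -3 + 8 = 5) = 1 (attained at k = 0)
  C[1][2] = min over k of (A[1][0] + B[0][2] = -5 + 2 = -3, A[1][1] + B[1][2] = 5 + 4 = 9, A[1][2] + B[2][2] = -3 + 1 = -2) = -3 (attained at k = 0)
  C[2][0] = min over k of (A[2][0] + B[0][0] = -3 + 8 = 5, A[2][1] + B[1][0] = 4 + 2 = 6, A[2][2] + B[2][0] = -5 + 4 = -1) = -1 (attained at k = 2)
  C[2][1] = min over k of (A[2][0] + B[0][1] = -3 + 6 = 3, A[2][1] + B[1][1] = 4 + 10 = 14, A[2][2] + B[2][1] = -5 + 8 = 3) = 3 (attained at k = 0)
  C[2][2] = min over k of (A[2][0] + B[0][2] = -3 + 2 = -1, A[2][1] + B[1][2] = 4 + 4 = 8, A[2][2] + B[2][2] = -5 + 1 = -4) = -4 (attained at k = 2)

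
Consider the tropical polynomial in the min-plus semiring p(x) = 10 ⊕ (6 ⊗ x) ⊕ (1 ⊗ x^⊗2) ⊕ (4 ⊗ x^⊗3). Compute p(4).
p(4) = 9

A tropical monomial a ⊗ x^⊗i evaluates to a + i · x. Evaluating each term at x = 4:
  Term 0 contributes 10 + 0 · 4 = 10
  Term 1 contributes 6 + 1 · 4 = 10
  Term 2 contributes 1 + 2 · 4 = 9
  Term 3 contributes 4 + 3 · 4 = 16
p(4) = ⊕ of these = min[10, 10, 9, 16] = 9.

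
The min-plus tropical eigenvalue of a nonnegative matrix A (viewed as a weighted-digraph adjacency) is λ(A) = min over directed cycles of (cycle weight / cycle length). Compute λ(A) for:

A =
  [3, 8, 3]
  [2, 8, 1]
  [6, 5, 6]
λ(A) = 3

Enumerate directed cycles and compute their means (weight / length). Sample:
  cycle 0 → 0: weight = 3, length = 1, mean = 3/1 ≈ 3.000
  cycle 1 → 1: weight = 8, length = 1, mean = 8/1 ≈ 8.000
  cycle 2 → 2: weight = 6, length = 1, mean = 6/1 ≈ 6.000
  cycle 0 → 1 → 0: weight = 10, length = 2, mean = 10/2 ≈ 5.000
  cycle 0 → 2 → 0: weight = 9, length = 2, mean = 9/2 ≈ 4.500
  cycle 1 → 0 → 1: weight = 10, length = 2, mean = 10/2 ≈ 5.000
Minimum mean = 3.000, attained e.g. along the cycle 0 → 0 with weight 3 and length 1. So λ(A) = 3/1 = 3.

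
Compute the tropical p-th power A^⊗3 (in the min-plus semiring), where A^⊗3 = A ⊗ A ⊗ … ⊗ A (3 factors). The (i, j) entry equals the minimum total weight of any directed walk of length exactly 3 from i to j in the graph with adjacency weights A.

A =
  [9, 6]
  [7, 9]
A^⊗3 =
  [22, 19]
  [20, 22]

Each entry (A^⊗3)_ij equals the minimum over all length-3 walks i = v_0 → v_1 → … → v_3 = j of Σ_t A[v_t][v_{t+1}]. For example, for (i, j) = (0, 1) we minimise over 4 possible intermediate vertex sequences; the minimum is 19, attained along the walk 0 → 1 → 0 → 1.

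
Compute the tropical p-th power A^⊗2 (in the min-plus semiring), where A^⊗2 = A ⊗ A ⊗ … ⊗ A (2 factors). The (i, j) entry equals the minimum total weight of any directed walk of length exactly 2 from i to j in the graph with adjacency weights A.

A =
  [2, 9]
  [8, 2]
A^⊗2 =
  [4, 11]
  [10, 4]

Each entry (A^⊗2)_ij equals the minimum over all length-2 walks i = v_0 → v_1 → … → v_2 = j of Σ_t A[v_t][v_{t+1}]. For example, for (i, j) = (0, 1) we minimise over 2 possible intermediate vertex sequences; the minimum is 11, attained along the walk 0 → 0 → 1.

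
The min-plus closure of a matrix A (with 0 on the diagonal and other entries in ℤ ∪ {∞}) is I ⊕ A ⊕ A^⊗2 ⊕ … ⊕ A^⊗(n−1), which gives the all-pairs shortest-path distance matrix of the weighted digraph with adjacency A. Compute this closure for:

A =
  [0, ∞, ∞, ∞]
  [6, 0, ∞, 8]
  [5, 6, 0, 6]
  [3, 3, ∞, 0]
Closure =
  [0, ∞, ∞, ∞]
  [6, 0, ∞, 8]
  [5, 6, 0, 6]
  [3, 3, ∞, 0]

This is the Floyd-Warshall all-pairs shortest-path computation. For each intermediate vertex k = 0, 1, …, 3, update dist[i][j] ← min(dist[i][j], dist[i][k] + dist[k][j]). The final matrix gives, for each (i, j), the minimum total weight of any directed path from i to j (possibly empty when i = j).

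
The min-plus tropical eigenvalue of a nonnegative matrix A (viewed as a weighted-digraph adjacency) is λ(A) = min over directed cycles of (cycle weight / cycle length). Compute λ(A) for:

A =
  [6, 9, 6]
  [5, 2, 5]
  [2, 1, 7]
λ(A) = 2

Enumerate directed cycles and compute their means (weight / length). Sample:
  cycle 0 → 0: weight = 6, length = 1, mean = 6/1 ≈ 6.000
  cycle 1 → 1: weight = 2, length = 1, mean = 2/1 ≈ 2.000
  cycle 2 → 2: weight = 7, length = 1, mean = 7/1 ≈ 7.000
  cycle 0 → 1 → 0: weight = 14, length = 2, mean = 14/2 ≈ 7.000
  cycle 0 → 2 → 0: weight = 8, length = 2, mean = 8/2 ≈ 4.000
  cycle 1 → 0 → 1: weight = 14, length = 2, mean = 14/2 ≈ 7.000
Minimum mean = 2.000, attained e.g. along the cycle 1 → 1 with weight 2 and length 1. So λ(A) = 2/1 = 2.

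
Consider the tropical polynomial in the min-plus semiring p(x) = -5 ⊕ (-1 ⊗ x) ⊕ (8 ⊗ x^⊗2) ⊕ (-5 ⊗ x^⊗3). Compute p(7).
p(7) = -5

A tropical monomial a ⊗ x^⊗i evaluates to a + i · x. Evaluating each term at x = 7:
  Term 0 contributes -5 + 0 · 7 = -5
  Term 1 contributes -1 + 1 · 7 = 6
  Term 2 contributes 8 + 2 · 7 = 22
  Term 3 contributes -5 + 3 · 7 = 16
p(7) = ⊕ of these = min[-5, 6, 22, 16] = -5.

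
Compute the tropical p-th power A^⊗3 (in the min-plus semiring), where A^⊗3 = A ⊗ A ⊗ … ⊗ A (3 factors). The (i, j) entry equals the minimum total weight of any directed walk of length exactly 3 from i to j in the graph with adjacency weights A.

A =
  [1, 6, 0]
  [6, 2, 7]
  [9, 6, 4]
A^⊗3 =
  [3, 7, 2]
  [8, 6, 7]
  [11, 10, 10]

Each entry (A^⊗3)_ij equals the minimum over all length-3 walks i = v_0 → v_1 → … → v_3 = j of Σ_t A[v_t][v_{t+1}]. For example, for (i, j) = (0, 2) we minimise over 9 possible intermediate vertex sequences; the minimum is 2, attained along the walk 0 → 0 → 0 → 2.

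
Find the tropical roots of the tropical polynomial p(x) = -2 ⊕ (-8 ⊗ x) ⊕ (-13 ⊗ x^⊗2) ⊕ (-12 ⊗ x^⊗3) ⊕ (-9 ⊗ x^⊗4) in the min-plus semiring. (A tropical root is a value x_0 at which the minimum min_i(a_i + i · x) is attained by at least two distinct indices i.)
Roots: {-3, -1, 5, 6}

Each tropical root is a break point of the lower envelope of the lines y = a_i + i · x (there are 5 lines, with slopes 0, 1, ..., 4). Only the lines that attain the minimum somewhere contribute to roots; other lines are dominated. Here the surviving (envelope) indices are i = 4, i = 3, i = 2, i = 1, i = 0.
Intersections between consecutive envelope lines give the roots: for adjacent envelope indices i < j the intersection is x = (a_i − a_j) / (j − i). Reading off the sorted break points: {-3, -1, 5, 6}.
Verification: at each break x_0, at least two indices attain the minimum of min_i(a_i + i · x_0).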